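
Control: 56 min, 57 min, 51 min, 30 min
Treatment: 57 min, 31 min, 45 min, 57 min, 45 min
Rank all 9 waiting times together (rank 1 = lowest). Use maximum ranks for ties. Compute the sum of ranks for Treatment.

28

Sorted (ascending): 30, 31, 45, 45, 51, 56, 57, 57, 57
The 2 values of 45 occupy positions 3–4 → each gets rank 4.
The 3 values of 57 occupy positions 7–9 → each gets rank 9.
Treatment values → pooled ranks: 57→9, 31→2, 45→4, 57→9, 45→4
Rank sum = 9 + 2 + 4 + 9 + 4 = 28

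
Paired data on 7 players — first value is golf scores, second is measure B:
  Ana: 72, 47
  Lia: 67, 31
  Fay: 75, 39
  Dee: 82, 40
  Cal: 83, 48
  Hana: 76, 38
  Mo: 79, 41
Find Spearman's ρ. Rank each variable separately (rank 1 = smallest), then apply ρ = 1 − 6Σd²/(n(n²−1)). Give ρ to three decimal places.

Ranks of variable 1: 2, 1, 3, 6, 7, 4, 5
Ranks of variable 2: 6, 1, 3, 4, 7, 2, 5
d = r₁ − r₂: -4, 0, 0, 2, 0, 2, 0
d²: 16, 0, 0, 4, 0, 4, 0; Σd² = 24
ρ = 1 − 6·24/(7·48) = 1 − 144/336 = 0.571

0.571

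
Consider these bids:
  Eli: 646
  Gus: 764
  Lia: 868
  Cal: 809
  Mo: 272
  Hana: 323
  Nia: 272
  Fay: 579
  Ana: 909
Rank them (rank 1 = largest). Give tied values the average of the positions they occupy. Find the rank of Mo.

Sorted (descending): 909, 868, 809, 764, 646, 579, 323, 272, 272
The 2 values of 272 occupy positions 8–9 → average rank (8+9)/2 = 8.5.
Mo has value 272 → rank 8.5.

8.5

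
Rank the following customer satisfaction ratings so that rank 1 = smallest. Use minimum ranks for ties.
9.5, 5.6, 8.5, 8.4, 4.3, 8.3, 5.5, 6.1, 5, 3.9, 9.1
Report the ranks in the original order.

11, 5, 9, 8, 2, 7, 4, 6, 3, 1, 10

Sorted (ascending): 3.9, 4.3, 5, 5.5, 5.6, 6.1, 8.3, 8.4, 8.5, 9.1, 9.5
No ties — each value takes its position as its rank.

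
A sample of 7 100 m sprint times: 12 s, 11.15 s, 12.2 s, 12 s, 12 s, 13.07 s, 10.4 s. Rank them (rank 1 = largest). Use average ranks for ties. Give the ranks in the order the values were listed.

Sorted (descending): 13.07, 12.2, 12, 12, 12, 11.15, 10.4
The 3 values of 12 occupy positions 3–5 → average rank 4.

4, 6, 2, 4, 4, 1, 7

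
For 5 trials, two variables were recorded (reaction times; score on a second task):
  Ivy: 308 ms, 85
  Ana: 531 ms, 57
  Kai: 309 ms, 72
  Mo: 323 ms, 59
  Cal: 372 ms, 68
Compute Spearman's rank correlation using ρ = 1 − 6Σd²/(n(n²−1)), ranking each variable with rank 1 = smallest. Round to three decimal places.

Ranks of variable 1: 1, 5, 2, 3, 4
Ranks of variable 2: 5, 1, 4, 2, 3
d = r₁ − r₂: -4, 4, -2, 1, 1
d²: 16, 16, 4, 1, 1; Σd² = 38
ρ = 1 − 6·38/(5·24) = 1 − 228/120 = -0.900

-0.900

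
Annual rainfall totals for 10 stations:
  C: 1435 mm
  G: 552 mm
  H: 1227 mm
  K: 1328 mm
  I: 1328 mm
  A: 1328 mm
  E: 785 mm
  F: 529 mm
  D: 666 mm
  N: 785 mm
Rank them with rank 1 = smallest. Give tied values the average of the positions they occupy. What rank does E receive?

4.5

Sorted (ascending): 529, 552, 666, 785, 785, 1227, 1328, 1328, 1328, 1435
The 2 values of 785 occupy positions 4–5 → average rank (4+5)/2 = 4.5.
The 3 values of 1328 occupy positions 7–9 → average rank 8.
E has value 785 mm → rank 4.5.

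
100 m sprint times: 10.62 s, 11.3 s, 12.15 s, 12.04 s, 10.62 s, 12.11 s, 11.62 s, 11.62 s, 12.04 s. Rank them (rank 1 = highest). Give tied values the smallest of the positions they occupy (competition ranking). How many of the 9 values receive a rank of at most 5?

6

Sorted (descending): 12.15, 12.11, 12.04, 12.04, 11.62, 11.62, 11.3, 10.62, 10.62
The 2 values of 12.04 occupy positions 3–4 → each gets rank 3.
The 2 values of 11.62 occupy positions 5–6 → each gets rank 5.
The 2 values of 10.62 occupy positions 8–9 → each gets rank 8.
Ranks ≤ 5: {1, 2, 3, 3, 5, 5} → 6 values.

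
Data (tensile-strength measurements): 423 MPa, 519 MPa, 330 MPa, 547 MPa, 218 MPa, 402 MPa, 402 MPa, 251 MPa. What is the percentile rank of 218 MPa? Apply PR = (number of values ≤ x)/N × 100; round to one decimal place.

12.5

N = 8.
Strictly below 218: 0. Equal to 218: 1.
PR = 1/8 × 100 = 12.5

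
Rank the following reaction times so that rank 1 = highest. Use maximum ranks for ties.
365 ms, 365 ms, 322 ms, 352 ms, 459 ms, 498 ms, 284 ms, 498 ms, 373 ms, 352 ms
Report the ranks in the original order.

6, 6, 9, 8, 3, 2, 10, 2, 4, 8

Sorted (descending): 498, 498, 459, 373, 365, 365, 352, 352, 322, 284
The 2 values of 498 occupy positions 1–2 → each gets rank 2.
The 2 values of 365 occupy positions 5–6 → each gets rank 6.
The 2 values of 352 occupy positions 7–8 → each gets rank 8.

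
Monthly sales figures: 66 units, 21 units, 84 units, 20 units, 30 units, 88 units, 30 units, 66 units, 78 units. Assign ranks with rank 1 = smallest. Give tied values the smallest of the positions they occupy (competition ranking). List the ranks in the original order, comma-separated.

5, 2, 8, 1, 3, 9, 3, 5, 7

Sorted (ascending): 20, 21, 30, 30, 66, 66, 78, 84, 88
The 2 values of 30 occupy positions 3–4 → each gets rank 3.
The 2 values of 66 occupy positions 5–6 → each gets rank 5.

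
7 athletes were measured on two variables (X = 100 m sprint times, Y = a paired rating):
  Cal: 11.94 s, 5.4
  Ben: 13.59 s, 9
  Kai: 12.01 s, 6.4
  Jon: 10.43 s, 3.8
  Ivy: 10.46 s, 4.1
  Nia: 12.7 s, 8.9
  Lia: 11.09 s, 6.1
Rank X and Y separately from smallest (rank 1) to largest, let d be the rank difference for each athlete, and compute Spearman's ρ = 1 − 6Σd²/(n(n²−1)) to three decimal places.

0.964

Ranks of variable 1: 4, 7, 5, 1, 2, 6, 3
Ranks of variable 2: 3, 7, 5, 1, 2, 6, 4
d = r₁ − r₂: 1, 0, 0, 0, 0, 0, -1
d²: 1, 0, 0, 0, 0, 0, 1; Σd² = 2
ρ = 1 − 6·2/(7·48) = 1 − 12/336 = 0.964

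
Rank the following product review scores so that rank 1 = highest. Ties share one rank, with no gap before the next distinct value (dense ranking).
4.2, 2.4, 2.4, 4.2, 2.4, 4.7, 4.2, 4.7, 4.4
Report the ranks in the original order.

3, 4, 4, 3, 4, 1, 3, 1, 2

Sorted (descending): 4.7, 4.7, 4.4, 4.2, 4.2, 4.2, 2.4, 2.4, 2.4
The 2 values of 4.7 share dense rank 1.
The 3 values of 4.2 share dense rank 3.
The 3 values of 2.4 share dense rank 4.
Remaining distinct values take the next consecutive integers.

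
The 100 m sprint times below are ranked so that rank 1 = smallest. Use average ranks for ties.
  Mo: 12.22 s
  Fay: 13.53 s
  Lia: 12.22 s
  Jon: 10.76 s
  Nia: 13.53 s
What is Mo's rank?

Sorted (ascending): 10.76, 12.22, 12.22, 13.53, 13.53
The 2 values of 12.22 occupy positions 2–3 → average rank (2+3)/2 = 2.5.
The 2 values of 13.53 occupy positions 4–5 → average rank (4+5)/2 = 4.5.
Mo has value 12.22 s → rank 2.5.

2.5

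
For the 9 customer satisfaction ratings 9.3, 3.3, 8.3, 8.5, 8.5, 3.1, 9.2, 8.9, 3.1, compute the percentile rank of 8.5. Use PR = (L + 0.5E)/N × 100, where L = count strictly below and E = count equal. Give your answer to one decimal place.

N = 9.
Strictly below 8.5: 4. Equal to 8.5: 2.
PR = (4 + 0.5·2)/9 × 100 = 55.6

55.6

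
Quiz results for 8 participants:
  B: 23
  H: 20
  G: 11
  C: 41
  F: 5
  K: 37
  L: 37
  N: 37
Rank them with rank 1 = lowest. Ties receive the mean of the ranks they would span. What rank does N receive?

Sorted (ascending): 5, 11, 20, 23, 37, 37, 37, 41
The 3 values of 37 occupy positions 5–7 → average rank 6.
N has value 37 → rank 6.

6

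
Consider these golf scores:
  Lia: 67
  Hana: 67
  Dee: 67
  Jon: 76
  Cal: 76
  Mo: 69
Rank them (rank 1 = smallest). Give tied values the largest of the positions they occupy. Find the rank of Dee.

Sorted (ascending): 67, 67, 67, 69, 76, 76
The 3 values of 67 occupy positions 1–3 → each gets rank 3.
The 2 values of 76 occupy positions 5–6 → each gets rank 6.
Dee has value 67 → rank 3.

3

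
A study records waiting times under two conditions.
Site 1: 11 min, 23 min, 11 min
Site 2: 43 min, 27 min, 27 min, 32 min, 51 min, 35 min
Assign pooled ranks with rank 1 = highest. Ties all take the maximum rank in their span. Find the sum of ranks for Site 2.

Sorted (descending): 51, 43, 35, 32, 27, 27, 23, 11, 11
The 2 values of 27 occupy positions 5–6 → each gets rank 6.
The 2 values of 11 occupy positions 8–9 → each gets rank 9.
Site 2 values → pooled ranks: 43→2, 27→6, 27→6, 32→4, 51→1, 35→3
Rank sum = 2 + 6 + 6 + 4 + 1 + 3 = 22

22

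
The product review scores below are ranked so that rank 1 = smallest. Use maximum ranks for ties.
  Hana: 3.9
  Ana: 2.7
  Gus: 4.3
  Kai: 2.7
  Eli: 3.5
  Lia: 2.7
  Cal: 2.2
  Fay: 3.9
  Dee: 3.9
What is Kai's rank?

Sorted (ascending): 2.2, 2.7, 2.7, 2.7, 3.5, 3.9, 3.9, 3.9, 4.3
The 3 values of 2.7 occupy positions 2–4 → each gets rank 4.
The 3 values of 3.9 occupy positions 6–8 → each gets rank 8.
Kai has value 2.7 → rank 4.

4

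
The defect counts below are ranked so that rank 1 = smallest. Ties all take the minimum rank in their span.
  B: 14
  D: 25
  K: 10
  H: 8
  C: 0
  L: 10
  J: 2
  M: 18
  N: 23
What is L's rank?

Sorted (ascending): 0, 2, 8, 10, 10, 14, 18, 23, 25
The 2 values of 10 occupy positions 4–5 → each gets rank 4.
L has value 10 → rank 4.

4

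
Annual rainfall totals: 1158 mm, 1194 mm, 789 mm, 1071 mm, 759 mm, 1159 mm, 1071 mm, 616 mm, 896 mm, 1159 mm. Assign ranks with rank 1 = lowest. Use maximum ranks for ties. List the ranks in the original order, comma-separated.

7, 10, 3, 6, 2, 9, 6, 1, 4, 9

Sorted (ascending): 616, 759, 789, 896, 1071, 1071, 1158, 1159, 1159, 1194
The 2 values of 1071 occupy positions 5–6 → each gets rank 6.
The 2 values of 1159 occupy positions 8–9 → each gets rank 9.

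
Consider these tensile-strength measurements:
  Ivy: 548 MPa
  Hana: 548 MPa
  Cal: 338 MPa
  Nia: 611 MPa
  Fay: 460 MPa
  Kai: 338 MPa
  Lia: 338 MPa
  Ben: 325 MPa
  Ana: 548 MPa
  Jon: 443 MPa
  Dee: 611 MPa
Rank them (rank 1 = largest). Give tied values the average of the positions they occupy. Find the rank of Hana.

4

Sorted (descending): 611, 611, 548, 548, 548, 460, 443, 338, 338, 338, 325
The 2 values of 611 occupy positions 1–2 → average rank (1+2)/2 = 1.5.
The 3 values of 548 occupy positions 3–5 → average rank 4.
The 3 values of 338 occupy positions 8–10 → average rank 9.
Hana has value 548 MPa → rank 4.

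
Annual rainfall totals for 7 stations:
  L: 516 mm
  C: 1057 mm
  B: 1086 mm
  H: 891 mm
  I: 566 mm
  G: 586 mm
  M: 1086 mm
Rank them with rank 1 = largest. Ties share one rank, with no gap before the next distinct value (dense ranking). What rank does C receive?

2

Sorted (descending): 1086, 1086, 1057, 891, 586, 566, 516
The 2 values of 1086 share dense rank 1.
Remaining distinct values take the next consecutive integers.
C has value 1057 mm → rank 2.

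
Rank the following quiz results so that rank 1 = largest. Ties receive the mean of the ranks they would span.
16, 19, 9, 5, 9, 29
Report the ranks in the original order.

Sorted (descending): 29, 19, 16, 9, 9, 5
The 2 values of 9 occupy positions 4–5 → average rank (4+5)/2 = 4.5.

3, 2, 4.5, 6, 4.5, 1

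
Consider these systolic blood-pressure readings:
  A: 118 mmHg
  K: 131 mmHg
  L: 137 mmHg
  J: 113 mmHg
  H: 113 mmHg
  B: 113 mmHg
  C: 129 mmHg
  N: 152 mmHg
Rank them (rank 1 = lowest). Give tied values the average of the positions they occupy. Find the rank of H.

2

Sorted (ascending): 113, 113, 113, 118, 129, 131, 137, 152
The 3 values of 113 occupy positions 1–3 → average rank 2.
H has value 113 mmHg → rank 2.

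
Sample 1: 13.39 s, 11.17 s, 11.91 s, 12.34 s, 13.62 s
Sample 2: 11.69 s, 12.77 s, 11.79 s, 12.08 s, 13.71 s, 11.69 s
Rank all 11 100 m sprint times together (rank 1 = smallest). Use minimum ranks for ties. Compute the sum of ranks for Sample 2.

Sorted (ascending): 11.17, 11.69, 11.69, 11.79, 11.91, 12.08, 12.34, 12.77, 13.39, 13.62, 13.71
The 2 values of 11.69 occupy positions 2–3 → each gets rank 2.
Sample 2 values → pooled ranks: 11.69→2, 12.77→8, 11.79→4, 12.08→6, 13.71→11, 11.69→2
Rank sum = 2 + 8 + 4 + 6 + 11 + 2 = 33

33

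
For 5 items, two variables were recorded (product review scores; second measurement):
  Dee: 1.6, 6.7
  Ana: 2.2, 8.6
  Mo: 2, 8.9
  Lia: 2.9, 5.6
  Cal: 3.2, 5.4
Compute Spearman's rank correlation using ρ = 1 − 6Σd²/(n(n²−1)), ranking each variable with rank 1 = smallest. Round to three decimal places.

-0.700

Ranks of variable 1: 1, 3, 2, 4, 5
Ranks of variable 2: 3, 4, 5, 2, 1
d = r₁ − r₂: -2, -1, -3, 2, 4
d²: 4, 1, 9, 4, 16; Σd² = 34
ρ = 1 − 6·34/(5·24) = 1 − 204/120 = -0.700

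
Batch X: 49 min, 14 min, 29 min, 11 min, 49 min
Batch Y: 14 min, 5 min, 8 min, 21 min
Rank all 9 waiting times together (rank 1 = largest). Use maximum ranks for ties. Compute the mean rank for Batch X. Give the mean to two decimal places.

4.00

Sorted (descending): 49, 49, 29, 21, 14, 14, 11, 8, 5
The 2 values of 49 occupy positions 1–2 → each gets rank 2.
The 2 values of 14 occupy positions 5–6 → each gets rank 6.
Batch X values → pooled ranks: 49→2, 14→6, 29→3, 11→7, 49→2
Mean rank = (2 + 6 + 3 + 7 + 2) / 5 = 4.00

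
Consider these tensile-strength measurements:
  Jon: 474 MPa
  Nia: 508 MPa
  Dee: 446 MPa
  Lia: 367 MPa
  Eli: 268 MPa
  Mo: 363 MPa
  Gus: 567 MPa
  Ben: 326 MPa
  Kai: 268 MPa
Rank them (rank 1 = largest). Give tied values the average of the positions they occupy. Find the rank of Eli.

8.5

Sorted (descending): 567, 508, 474, 446, 367, 363, 326, 268, 268
The 2 values of 268 occupy positions 8–9 → average rank (8+9)/2 = 8.5.
Eli has value 268 MPa → rank 8.5.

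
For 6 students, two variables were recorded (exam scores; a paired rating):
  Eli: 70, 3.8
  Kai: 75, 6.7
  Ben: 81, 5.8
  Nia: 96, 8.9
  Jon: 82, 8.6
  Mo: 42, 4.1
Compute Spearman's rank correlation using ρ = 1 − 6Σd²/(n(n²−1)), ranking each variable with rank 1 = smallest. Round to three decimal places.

0.886

Ranks of variable 1: 2, 3, 4, 6, 5, 1
Ranks of variable 2: 1, 4, 3, 6, 5, 2
d = r₁ − r₂: 1, -1, 1, 0, 0, -1
d²: 1, 1, 1, 0, 0, 1; Σd² = 4
ρ = 1 − 6·4/(6·35) = 1 − 24/210 = 0.886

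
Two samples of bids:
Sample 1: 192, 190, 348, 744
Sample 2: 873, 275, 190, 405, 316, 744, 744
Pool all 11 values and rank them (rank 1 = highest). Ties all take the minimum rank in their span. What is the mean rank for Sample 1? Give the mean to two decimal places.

Sorted (descending): 873, 744, 744, 744, 405, 348, 316, 275, 192, 190, 190
The 3 values of 744 occupy positions 2–4 → each gets rank 2.
The 2 values of 190 occupy positions 10–11 → each gets rank 10.
Sample 1 values → pooled ranks: 192→9, 190→10, 348→6, 744→2
Mean rank = (9 + 10 + 6 + 2) / 4 = 6.75

6.75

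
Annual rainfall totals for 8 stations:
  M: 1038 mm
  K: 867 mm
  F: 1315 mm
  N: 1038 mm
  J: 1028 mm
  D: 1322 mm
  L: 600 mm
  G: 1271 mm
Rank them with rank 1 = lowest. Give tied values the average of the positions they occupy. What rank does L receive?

Sorted (ascending): 600, 867, 1028, 1038, 1038, 1271, 1315, 1322
The 2 values of 1038 occupy positions 4–5 → average rank (4+5)/2 = 4.5.
L has value 600 mm → rank 1.

1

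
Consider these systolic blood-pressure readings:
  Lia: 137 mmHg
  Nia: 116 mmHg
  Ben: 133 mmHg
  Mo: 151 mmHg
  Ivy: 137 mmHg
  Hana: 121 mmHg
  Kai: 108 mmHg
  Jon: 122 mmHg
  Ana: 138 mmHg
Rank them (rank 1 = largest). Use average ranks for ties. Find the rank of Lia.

3.5

Sorted (descending): 151, 138, 137, 137, 133, 122, 121, 116, 108
The 2 values of 137 occupy positions 3–4 → average rank (3+4)/2 = 3.5.
Lia has value 137 mmHg → rank 3.5.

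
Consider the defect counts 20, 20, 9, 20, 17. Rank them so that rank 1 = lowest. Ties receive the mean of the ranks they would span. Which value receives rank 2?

17

Sorted (ascending): 9, 17, 20, 20, 20
The 3 values of 20 occupy positions 3–5 → average rank 4.
Rank 2 → value 17.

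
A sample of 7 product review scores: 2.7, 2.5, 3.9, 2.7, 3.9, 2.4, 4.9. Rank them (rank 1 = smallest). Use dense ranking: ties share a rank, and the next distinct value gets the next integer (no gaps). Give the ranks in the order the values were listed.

3, 2, 4, 3, 4, 1, 5

Sorted (ascending): 2.4, 2.5, 2.7, 2.7, 3.9, 3.9, 4.9
The 2 values of 2.7 share dense rank 3.
The 2 values of 3.9 share dense rank 4.
Remaining distinct values take the next consecutive integers.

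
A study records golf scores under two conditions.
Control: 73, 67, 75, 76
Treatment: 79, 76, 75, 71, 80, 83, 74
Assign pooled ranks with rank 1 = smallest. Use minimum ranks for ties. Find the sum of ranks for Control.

16

Sorted (ascending): 67, 71, 73, 74, 75, 75, 76, 76, 79, 80, 83
The 2 values of 75 occupy positions 5–6 → each gets rank 5.
The 2 values of 76 occupy positions 7–8 → each gets rank 7.
Control values → pooled ranks: 73→3, 67→1, 75→5, 76→7
Rank sum = 3 + 1 + 5 + 7 = 16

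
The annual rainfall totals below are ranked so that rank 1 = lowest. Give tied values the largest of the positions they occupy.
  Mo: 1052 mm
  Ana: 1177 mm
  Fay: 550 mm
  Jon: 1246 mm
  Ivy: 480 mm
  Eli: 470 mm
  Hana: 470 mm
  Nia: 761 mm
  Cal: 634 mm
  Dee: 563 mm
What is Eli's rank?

2

Sorted (ascending): 470, 470, 480, 550, 563, 634, 761, 1052, 1177, 1246
The 2 values of 470 occupy positions 1–2 → each gets rank 2.
Eli has value 470 mm → rank 2.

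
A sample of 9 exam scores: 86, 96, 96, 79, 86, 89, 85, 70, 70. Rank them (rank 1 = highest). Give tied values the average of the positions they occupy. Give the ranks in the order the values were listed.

Sorted (descending): 96, 96, 89, 86, 86, 85, 79, 70, 70
The 2 values of 96 occupy positions 1–2 → average rank (1+2)/2 = 1.5.
The 2 values of 86 occupy positions 4–5 → average rank (4+5)/2 = 4.5.
The 2 values of 70 occupy positions 8–9 → average rank (8+9)/2 = 8.5.

4.5, 1.5, 1.5, 7, 4.5, 3, 6, 8.5, 8.5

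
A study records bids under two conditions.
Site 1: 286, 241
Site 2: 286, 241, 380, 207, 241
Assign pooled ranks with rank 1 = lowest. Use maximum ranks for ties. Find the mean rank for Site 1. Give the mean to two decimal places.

5.00

Sorted (ascending): 207, 241, 241, 241, 286, 286, 380
The 3 values of 241 occupy positions 2–4 → each gets rank 4.
The 2 values of 286 occupy positions 5–6 → each gets rank 6.
Site 1 values → pooled ranks: 286→6, 241→4
Mean rank = (6 + 4) / 2 = 5.00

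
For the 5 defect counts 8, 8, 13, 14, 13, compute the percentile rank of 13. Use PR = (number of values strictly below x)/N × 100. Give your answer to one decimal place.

40.0

N = 5.
Strictly below 13: 2. Equal to 13: 2.
PR = 2/5 × 100 = 40.0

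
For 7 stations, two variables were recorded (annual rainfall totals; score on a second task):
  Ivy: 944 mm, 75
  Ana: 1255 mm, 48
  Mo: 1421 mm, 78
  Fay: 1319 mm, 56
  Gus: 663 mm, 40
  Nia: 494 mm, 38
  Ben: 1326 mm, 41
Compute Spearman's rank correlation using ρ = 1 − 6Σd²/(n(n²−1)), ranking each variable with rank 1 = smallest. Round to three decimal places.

Ranks of variable 1: 3, 4, 7, 5, 2, 1, 6
Ranks of variable 2: 6, 4, 7, 5, 2, 1, 3
d = r₁ − r₂: -3, 0, 0, 0, 0, 0, 3
d²: 9, 0, 0, 0, 0, 0, 9; Σd² = 18
ρ = 1 − 6·18/(7·48) = 1 − 108/336 = 0.679

0.679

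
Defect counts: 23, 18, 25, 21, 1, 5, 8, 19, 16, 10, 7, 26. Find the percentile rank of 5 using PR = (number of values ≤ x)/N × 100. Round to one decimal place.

N = 12.
Strictly below 5: 1. Equal to 5: 1.
PR = 2/12 × 100 = 16.7

16.7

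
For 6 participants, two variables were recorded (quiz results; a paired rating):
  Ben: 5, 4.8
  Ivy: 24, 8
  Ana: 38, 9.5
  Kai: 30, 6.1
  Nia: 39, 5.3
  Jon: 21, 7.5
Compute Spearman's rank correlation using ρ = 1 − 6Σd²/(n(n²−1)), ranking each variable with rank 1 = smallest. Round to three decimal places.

0.257

Ranks of variable 1: 1, 3, 5, 4, 6, 2
Ranks of variable 2: 1, 5, 6, 3, 2, 4
d = r₁ − r₂: 0, -2, -1, 1, 4, -2
d²: 0, 4, 1, 1, 16, 4; Σd² = 26
ρ = 1 − 6·26/(6·35) = 1 − 156/210 = 0.257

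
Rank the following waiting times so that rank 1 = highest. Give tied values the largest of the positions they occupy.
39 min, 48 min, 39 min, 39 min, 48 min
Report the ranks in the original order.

5, 2, 5, 5, 2

Sorted (descending): 48, 48, 39, 39, 39
The 2 values of 48 occupy positions 1–2 → each gets rank 2.
The 3 values of 39 occupy positions 3–5 → each gets rank 5.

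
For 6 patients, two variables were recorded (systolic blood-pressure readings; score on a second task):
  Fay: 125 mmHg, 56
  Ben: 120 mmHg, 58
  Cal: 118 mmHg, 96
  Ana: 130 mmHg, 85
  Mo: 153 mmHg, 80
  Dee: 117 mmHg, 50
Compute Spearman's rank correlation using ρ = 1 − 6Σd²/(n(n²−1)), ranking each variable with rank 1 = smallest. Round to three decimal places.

0.314

Ranks of variable 1: 4, 3, 2, 5, 6, 1
Ranks of variable 2: 2, 3, 6, 5, 4, 1
d = r₁ − r₂: 2, 0, -4, 0, 2, 0
d²: 4, 0, 16, 0, 4, 0; Σd² = 24
ρ = 1 − 6·24/(6·35) = 1 − 144/210 = 0.314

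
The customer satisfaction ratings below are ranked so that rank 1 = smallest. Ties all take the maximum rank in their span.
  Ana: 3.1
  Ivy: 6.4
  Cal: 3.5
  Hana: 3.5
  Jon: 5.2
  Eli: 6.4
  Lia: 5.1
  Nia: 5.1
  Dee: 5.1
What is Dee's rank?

Sorted (ascending): 3.1, 3.5, 3.5, 5.1, 5.1, 5.1, 5.2, 6.4, 6.4
The 2 values of 3.5 occupy positions 2–3 → each gets rank 3.
The 3 values of 5.1 occupy positions 4–6 → each gets rank 6.
The 2 values of 6.4 occupy positions 8–9 → each gets rank 9.
Dee has value 5.1 → rank 6.

6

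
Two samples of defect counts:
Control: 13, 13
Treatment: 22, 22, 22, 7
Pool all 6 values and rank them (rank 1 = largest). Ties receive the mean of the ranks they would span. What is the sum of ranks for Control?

Sorted (descending): 22, 22, 22, 13, 13, 7
The 3 values of 22 occupy positions 1–3 → average rank 2.
The 2 values of 13 occupy positions 4–5 → average rank (4+5)/2 = 4.5.
Control values → pooled ranks: 13→4.5, 13→4.5
Rank sum = 4.5 + 4.5 = 9

9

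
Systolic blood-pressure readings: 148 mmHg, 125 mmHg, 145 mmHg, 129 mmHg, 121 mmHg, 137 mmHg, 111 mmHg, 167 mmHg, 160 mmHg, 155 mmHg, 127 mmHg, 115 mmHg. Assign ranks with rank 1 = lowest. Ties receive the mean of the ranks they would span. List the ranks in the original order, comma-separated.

Sorted (ascending): 111, 115, 121, 125, 127, 129, 137, 145, 148, 155, 160, 167
No ties — each value takes its position as its rank.

9, 4, 8, 6, 3, 7, 1, 12, 11, 10, 5, 2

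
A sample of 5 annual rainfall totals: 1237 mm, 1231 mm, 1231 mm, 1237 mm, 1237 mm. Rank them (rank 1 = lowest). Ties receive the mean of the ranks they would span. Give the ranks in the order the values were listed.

4, 1.5, 1.5, 4, 4

Sorted (ascending): 1231, 1231, 1237, 1237, 1237
The 2 values of 1231 occupy positions 1–2 → average rank (1+2)/2 = 1.5.
The 3 values of 1237 occupy positions 3–5 → average rank 4.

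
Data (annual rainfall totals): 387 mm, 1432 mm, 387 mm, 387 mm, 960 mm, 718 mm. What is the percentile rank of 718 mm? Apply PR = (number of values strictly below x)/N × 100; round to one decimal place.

50.0

N = 6.
Strictly below 718: 3. Equal to 718: 1.
PR = 3/6 × 100 = 50.0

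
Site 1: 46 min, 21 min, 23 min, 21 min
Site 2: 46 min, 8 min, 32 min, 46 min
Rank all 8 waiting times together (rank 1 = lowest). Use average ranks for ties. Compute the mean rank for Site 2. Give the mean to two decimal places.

5.00

Sorted (ascending): 8, 21, 21, 23, 32, 46, 46, 46
The 2 values of 21 occupy positions 2–3 → average rank (2+3)/2 = 2.5.
The 3 values of 46 occupy positions 6–8 → average rank 7.
Site 2 values → pooled ranks: 46→7, 8→1, 32→5, 46→7
Mean rank = (7 + 1 + 5 + 7) / 4 = 5.00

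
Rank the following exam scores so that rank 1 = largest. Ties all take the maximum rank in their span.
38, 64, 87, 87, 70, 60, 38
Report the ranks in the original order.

Sorted (descending): 87, 87, 70, 64, 60, 38, 38
The 2 values of 87 occupy positions 1–2 → each gets rank 2.
The 2 values of 38 occupy positions 6–7 → each gets rank 7.

7, 4, 2, 2, 3, 5, 7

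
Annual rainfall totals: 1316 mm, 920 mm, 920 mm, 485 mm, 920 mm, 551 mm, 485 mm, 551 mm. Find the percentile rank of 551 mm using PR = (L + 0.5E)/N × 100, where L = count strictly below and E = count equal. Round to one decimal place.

N = 8.
Strictly below 551: 2. Equal to 551: 2.
PR = (2 + 0.5·2)/8 × 100 = 37.5

37.5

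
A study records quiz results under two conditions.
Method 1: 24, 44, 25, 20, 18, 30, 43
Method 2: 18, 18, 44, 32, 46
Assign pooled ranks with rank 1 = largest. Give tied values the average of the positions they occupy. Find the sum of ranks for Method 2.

Sorted (descending): 46, 44, 44, 43, 32, 30, 25, 24, 20, 18, 18, 18
The 2 values of 44 occupy positions 2–3 → average rank (2+3)/2 = 2.5.
The 3 values of 18 occupy positions 10–12 → average rank 11.
Method 2 values → pooled ranks: 18→11, 18→11, 44→2.5, 32→5, 46→1
Rank sum = 11 + 11 + 2.5 + 5 + 1 = 30.5

30.5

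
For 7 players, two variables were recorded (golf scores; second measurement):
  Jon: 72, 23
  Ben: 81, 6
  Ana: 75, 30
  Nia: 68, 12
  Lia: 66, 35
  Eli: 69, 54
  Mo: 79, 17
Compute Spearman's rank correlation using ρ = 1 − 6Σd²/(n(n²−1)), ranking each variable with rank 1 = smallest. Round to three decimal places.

Ranks of variable 1: 4, 7, 5, 2, 1, 3, 6
Ranks of variable 2: 4, 1, 5, 2, 6, 7, 3
d = r₁ − r₂: 0, 6, 0, 0, -5, -4, 3
d²: 0, 36, 0, 0, 25, 16, 9; Σd² = 86
ρ = 1 − 6·86/(7·48) = 1 − 516/336 = -0.536

-0.536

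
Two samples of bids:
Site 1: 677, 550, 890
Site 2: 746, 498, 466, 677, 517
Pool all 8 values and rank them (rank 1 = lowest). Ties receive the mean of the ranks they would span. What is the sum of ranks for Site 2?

18.5

Sorted (ascending): 466, 498, 517, 550, 677, 677, 746, 890
The 2 values of 677 occupy positions 5–6 → average rank (5+6)/2 = 5.5.
Site 2 values → pooled ranks: 746→7, 498→2, 466→1, 677→5.5, 517→3
Rank sum = 7 + 2 + 1 + 5.5 + 3 = 18.5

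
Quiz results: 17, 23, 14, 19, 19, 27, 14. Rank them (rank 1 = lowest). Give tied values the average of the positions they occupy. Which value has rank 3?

Sorted (ascending): 14, 14, 17, 19, 19, 23, 27
The 2 values of 14 occupy positions 1–2 → average rank (1+2)/2 = 1.5.
The 2 values of 19 occupy positions 4–5 → average rank (4+5)/2 = 4.5.
Rank 3 → value 17.

17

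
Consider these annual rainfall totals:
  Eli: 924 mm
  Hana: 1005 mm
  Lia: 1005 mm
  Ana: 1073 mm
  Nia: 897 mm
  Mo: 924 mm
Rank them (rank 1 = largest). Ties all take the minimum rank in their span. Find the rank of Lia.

2

Sorted (descending): 1073, 1005, 1005, 924, 924, 897
The 2 values of 1005 occupy positions 2–3 → each gets rank 2.
The 2 values of 924 occupy positions 4–5 → each gets rank 4.
Lia has value 1005 mm → rank 2.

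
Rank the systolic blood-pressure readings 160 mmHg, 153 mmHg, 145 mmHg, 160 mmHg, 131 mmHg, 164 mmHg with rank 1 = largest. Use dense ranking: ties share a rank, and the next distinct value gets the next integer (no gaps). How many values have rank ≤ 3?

4

Sorted (descending): 164, 160, 160, 153, 145, 131
The 2 values of 160 share dense rank 2.
Remaining distinct values take the next consecutive integers.
Ranks ≤ 3: {1, 2, 2, 3} → 4 values.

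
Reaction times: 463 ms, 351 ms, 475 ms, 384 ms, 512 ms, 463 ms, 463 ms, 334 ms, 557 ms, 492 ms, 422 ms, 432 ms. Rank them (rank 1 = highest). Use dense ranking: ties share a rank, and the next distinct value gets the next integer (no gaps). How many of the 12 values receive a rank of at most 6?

8

Sorted (descending): 557, 512, 492, 475, 463, 463, 463, 432, 422, 384, 351, 334
The 3 values of 463 share dense rank 5.
Remaining distinct values take the next consecutive integers.
Ranks ≤ 6: {1, 2, 3, 4, 5, 5, 5, 6} → 8 values.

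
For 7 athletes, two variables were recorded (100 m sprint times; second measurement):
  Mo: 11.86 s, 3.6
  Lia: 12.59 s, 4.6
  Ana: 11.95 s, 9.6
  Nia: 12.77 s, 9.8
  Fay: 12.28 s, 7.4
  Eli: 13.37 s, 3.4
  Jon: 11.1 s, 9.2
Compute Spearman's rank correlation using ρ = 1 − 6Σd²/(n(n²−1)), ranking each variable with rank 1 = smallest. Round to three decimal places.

-0.179

Ranks of variable 1: 2, 5, 3, 6, 4, 7, 1
Ranks of variable 2: 2, 3, 6, 7, 4, 1, 5
d = r₁ − r₂: 0, 2, -3, -1, 0, 6, -4
d²: 0, 4, 9, 1, 0, 36, 16; Σd² = 66
ρ = 1 − 6·66/(7·48) = 1 − 396/336 = -0.179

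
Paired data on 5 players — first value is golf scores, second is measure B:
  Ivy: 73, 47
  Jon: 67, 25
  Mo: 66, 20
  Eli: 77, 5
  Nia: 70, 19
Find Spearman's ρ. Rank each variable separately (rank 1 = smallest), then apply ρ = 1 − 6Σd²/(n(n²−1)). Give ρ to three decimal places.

Ranks of variable 1: 4, 2, 1, 5, 3
Ranks of variable 2: 5, 4, 3, 1, 2
d = r₁ − r₂: -1, -2, -2, 4, 1
d²: 1, 4, 4, 16, 1; Σd² = 26
ρ = 1 − 6·26/(5·24) = 1 − 156/120 = -0.300

-0.300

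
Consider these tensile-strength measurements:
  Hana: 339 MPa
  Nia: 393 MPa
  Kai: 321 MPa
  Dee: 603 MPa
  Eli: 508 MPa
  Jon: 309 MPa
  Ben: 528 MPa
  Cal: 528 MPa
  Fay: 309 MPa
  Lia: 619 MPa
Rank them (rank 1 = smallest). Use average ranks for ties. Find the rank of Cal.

7.5

Sorted (ascending): 309, 309, 321, 339, 393, 508, 528, 528, 603, 619
The 2 values of 309 occupy positions 1–2 → average rank (1+2)/2 = 1.5.
The 2 values of 528 occupy positions 7–8 → average rank (7+8)/2 = 7.5.
Cal has value 528 MPa → rank 7.5.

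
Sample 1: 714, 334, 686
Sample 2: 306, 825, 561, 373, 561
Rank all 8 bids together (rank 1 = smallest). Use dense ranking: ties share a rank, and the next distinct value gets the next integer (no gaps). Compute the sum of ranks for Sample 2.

19

Sorted (ascending): 306, 334, 373, 561, 561, 686, 714, 825
The 2 values of 561 share dense rank 4.
Remaining distinct values take the next consecutive integers.
Sample 2 values → pooled ranks: 306→1, 825→7, 561→4, 373→3, 561→4
Rank sum = 1 + 7 + 4 + 3 + 4 = 19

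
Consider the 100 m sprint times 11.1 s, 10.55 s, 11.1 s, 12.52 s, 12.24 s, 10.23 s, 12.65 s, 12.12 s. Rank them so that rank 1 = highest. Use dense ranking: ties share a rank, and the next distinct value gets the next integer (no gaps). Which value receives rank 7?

10.23

Sorted (descending): 12.65, 12.52, 12.24, 12.12, 11.1, 11.1, 10.55, 10.23
The 2 values of 11.1 share dense rank 5.
Remaining distinct values take the next consecutive integers.
Rank 7 → value 10.23.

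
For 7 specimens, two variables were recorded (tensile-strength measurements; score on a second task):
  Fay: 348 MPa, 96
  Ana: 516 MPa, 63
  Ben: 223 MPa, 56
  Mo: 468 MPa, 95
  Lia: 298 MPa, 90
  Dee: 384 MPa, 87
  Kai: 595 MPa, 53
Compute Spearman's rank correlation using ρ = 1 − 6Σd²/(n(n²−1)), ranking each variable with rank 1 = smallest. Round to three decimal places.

Ranks of variable 1: 3, 6, 1, 5, 2, 4, 7
Ranks of variable 2: 7, 3, 2, 6, 5, 4, 1
d = r₁ − r₂: -4, 3, -1, -1, -3, 0, 6
d²: 16, 9, 1, 1, 9, 0, 36; Σd² = 72
ρ = 1 − 6·72/(7·48) = 1 − 432/336 = -0.286

-0.286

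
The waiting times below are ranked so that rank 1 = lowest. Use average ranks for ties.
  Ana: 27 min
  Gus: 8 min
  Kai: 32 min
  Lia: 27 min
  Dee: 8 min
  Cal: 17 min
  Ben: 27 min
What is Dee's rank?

Sorted (ascending): 8, 8, 17, 27, 27, 27, 32
The 2 values of 8 occupy positions 1–2 → average rank (1+2)/2 = 1.5.
The 3 values of 27 occupy positions 4–6 → average rank 5.
Dee has value 8 min → rank 1.5.

1.5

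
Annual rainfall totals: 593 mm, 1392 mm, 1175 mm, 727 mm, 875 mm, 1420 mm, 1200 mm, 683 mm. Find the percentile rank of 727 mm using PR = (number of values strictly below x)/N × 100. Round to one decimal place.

25.0

N = 8.
Strictly below 727: 2. Equal to 727: 1.
PR = 2/8 × 100 = 25.0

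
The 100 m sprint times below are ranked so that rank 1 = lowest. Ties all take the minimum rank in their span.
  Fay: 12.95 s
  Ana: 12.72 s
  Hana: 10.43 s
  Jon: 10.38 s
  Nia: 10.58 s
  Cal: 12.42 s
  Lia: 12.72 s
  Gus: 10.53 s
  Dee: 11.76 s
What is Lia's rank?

Sorted (ascending): 10.38, 10.43, 10.53, 10.58, 11.76, 12.42, 12.72, 12.72, 12.95
The 2 values of 12.72 occupy positions 7–8 → each gets rank 7.
Lia has value 12.72 s → rank 7.

7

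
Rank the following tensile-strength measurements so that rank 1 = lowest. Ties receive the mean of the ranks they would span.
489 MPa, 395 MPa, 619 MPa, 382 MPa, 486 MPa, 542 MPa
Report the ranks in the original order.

Sorted (ascending): 382, 395, 486, 489, 542, 619
No ties — each value takes its position as its rank.

4, 2, 6, 1, 3, 5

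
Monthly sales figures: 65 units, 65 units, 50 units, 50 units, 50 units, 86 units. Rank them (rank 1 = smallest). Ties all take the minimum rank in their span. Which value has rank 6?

86

Sorted (ascending): 50, 50, 50, 65, 65, 86
The 3 values of 50 occupy positions 1–3 → each gets rank 1.
The 2 values of 65 occupy positions 4–5 → each gets rank 4.
Rank 6 → value 86.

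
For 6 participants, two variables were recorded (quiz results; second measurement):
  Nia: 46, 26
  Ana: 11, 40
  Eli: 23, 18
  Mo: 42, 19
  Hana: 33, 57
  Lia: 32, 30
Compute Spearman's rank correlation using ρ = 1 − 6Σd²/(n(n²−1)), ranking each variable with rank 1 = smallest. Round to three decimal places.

Ranks of variable 1: 6, 1, 2, 5, 4, 3
Ranks of variable 2: 3, 5, 1, 2, 6, 4
d = r₁ − r₂: 3, -4, 1, 3, -2, -1
d²: 9, 16, 1, 9, 4, 1; Σd² = 40
ρ = 1 − 6·40/(6·35) = 1 − 240/210 = -0.143

-0.143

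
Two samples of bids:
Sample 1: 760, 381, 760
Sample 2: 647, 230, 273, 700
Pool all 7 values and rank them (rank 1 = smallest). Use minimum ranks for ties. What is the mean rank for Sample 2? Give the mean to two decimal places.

3.00

Sorted (ascending): 230, 273, 381, 647, 700, 760, 760
The 2 values of 760 occupy positions 6–7 → each gets rank 6.
Sample 2 values → pooled ranks: 647→4, 230→1, 273→2, 700→5
Mean rank = (4 + 1 + 2 + 5) / 4 = 3.00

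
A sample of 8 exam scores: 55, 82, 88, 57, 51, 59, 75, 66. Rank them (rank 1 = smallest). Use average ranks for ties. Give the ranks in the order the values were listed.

Sorted (ascending): 51, 55, 57, 59, 66, 75, 82, 88
No ties — each value takes its position as its rank.

2, 7, 8, 3, 1, 4, 6, 5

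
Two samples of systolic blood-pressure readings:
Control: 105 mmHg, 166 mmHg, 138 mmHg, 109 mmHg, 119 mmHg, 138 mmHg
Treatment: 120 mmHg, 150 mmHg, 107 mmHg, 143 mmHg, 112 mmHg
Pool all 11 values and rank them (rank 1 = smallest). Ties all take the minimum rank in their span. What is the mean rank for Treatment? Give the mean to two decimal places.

6.20

Sorted (ascending): 105, 107, 109, 112, 119, 120, 138, 138, 143, 150, 166
The 2 values of 138 occupy positions 7–8 → each gets rank 7.
Treatment values → pooled ranks: 120→6, 150→10, 107→2, 143→9, 112→4
Mean rank = (6 + 10 + 2 + 9 + 4) / 5 = 6.20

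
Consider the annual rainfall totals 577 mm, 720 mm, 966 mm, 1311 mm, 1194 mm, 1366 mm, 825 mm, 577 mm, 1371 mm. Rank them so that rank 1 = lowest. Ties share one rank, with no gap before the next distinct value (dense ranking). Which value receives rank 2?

720

Sorted (ascending): 577, 577, 720, 825, 966, 1194, 1311, 1366, 1371
The 2 values of 577 share dense rank 1.
Remaining distinct values take the next consecutive integers.
Rank 2 → value 720.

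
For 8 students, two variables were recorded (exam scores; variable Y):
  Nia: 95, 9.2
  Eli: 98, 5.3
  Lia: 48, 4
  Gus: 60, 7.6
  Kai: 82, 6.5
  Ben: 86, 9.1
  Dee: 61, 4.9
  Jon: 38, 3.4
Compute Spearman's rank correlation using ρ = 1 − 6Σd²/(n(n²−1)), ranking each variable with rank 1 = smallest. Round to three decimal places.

0.667

Ranks of variable 1: 7, 8, 2, 3, 5, 6, 4, 1
Ranks of variable 2: 8, 4, 2, 6, 5, 7, 3, 1
d = r₁ − r₂: -1, 4, 0, -3, 0, -1, 1, 0
d²: 1, 16, 0, 9, 0, 1, 1, 0; Σd² = 28
ρ = 1 − 6·28/(8·63) = 1 − 168/504 = 0.667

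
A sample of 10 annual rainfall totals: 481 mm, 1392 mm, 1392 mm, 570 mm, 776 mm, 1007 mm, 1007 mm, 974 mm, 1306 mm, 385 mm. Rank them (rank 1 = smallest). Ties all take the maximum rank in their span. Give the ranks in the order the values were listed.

Sorted (ascending): 385, 481, 570, 776, 974, 1007, 1007, 1306, 1392, 1392
The 2 values of 1007 occupy positions 6–7 → each gets rank 7.
The 2 values of 1392 occupy positions 9–10 → each gets rank 10.

2, 10, 10, 3, 4, 7, 7, 5, 8, 1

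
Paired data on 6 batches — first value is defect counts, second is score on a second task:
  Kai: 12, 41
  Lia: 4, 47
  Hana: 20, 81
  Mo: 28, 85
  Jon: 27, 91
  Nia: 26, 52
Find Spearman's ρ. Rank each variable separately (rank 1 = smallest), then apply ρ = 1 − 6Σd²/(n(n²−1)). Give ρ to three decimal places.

Ranks of variable 1: 2, 1, 3, 6, 5, 4
Ranks of variable 2: 1, 2, 4, 5, 6, 3
d = r₁ − r₂: 1, -1, -1, 1, -1, 1
d²: 1, 1, 1, 1, 1, 1; Σd² = 6
ρ = 1 − 6·6/(6·35) = 1 − 36/210 = 0.829

0.829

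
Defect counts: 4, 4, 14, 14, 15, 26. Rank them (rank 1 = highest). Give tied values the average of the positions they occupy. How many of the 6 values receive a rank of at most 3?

Sorted (descending): 26, 15, 14, 14, 4, 4
The 2 values of 14 occupy positions 3–4 → average rank (3+4)/2 = 3.5.
The 2 values of 4 occupy positions 5–6 → average rank (5+6)/2 = 5.5.
Ranks ≤ 3: {1, 2} → 2 values.

2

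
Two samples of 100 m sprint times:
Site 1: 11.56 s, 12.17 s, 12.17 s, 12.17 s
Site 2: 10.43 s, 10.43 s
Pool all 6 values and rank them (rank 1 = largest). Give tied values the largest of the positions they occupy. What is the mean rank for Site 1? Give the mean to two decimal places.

Sorted (descending): 12.17, 12.17, 12.17, 11.56, 10.43, 10.43
The 3 values of 12.17 occupy positions 1–3 → each gets rank 3.
The 2 values of 10.43 occupy positions 5–6 → each gets rank 6.
Site 1 values → pooled ranks: 11.56→4, 12.17→3, 12.17→3, 12.17→3
Mean rank = (4 + 3 + 3 + 3) / 4 = 3.25

3.25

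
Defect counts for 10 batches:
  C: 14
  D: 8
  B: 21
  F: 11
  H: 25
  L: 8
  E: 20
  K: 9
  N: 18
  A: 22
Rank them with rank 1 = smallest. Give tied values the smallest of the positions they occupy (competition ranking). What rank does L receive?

Sorted (ascending): 8, 8, 9, 11, 14, 18, 20, 21, 22, 25
The 2 values of 8 occupy positions 1–2 → each gets rank 1.
L has value 8 → rank 1.

1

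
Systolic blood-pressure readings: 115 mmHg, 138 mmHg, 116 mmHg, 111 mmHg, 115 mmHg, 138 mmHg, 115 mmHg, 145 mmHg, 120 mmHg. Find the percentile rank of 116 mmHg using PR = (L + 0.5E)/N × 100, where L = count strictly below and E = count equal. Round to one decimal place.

N = 9.
Strictly below 116: 4. Equal to 116: 1.
PR = (4 + 0.5·1)/9 × 100 = 50.0

50.0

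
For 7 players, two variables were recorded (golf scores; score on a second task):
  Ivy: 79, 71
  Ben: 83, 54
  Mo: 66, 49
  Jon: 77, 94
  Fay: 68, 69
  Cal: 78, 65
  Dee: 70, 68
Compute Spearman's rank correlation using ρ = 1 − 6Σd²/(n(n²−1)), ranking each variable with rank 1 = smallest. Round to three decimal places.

0.143

Ranks of variable 1: 6, 7, 1, 4, 2, 5, 3
Ranks of variable 2: 6, 2, 1, 7, 5, 3, 4
d = r₁ − r₂: 0, 5, 0, -3, -3, 2, -1
d²: 0, 25, 0, 9, 9, 4, 1; Σd² = 48
ρ = 1 − 6·48/(7·48) = 1 − 288/336 = 0.143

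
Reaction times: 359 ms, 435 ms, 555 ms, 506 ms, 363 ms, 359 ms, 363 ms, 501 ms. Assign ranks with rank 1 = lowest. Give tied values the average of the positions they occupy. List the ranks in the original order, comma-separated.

1.5, 5, 8, 7, 3.5, 1.5, 3.5, 6

Sorted (ascending): 359, 359, 363, 363, 435, 501, 506, 555
The 2 values of 359 occupy positions 1–2 → average rank (1+2)/2 = 1.5.
The 2 values of 363 occupy positions 3–4 → average rank (3+4)/2 = 3.5.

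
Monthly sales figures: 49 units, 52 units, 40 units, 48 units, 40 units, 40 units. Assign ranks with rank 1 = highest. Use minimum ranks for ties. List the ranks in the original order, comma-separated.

Sorted (descending): 52, 49, 48, 40, 40, 40
The 3 values of 40 occupy positions 4–6 → each gets rank 4.

2, 1, 4, 3, 4, 4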